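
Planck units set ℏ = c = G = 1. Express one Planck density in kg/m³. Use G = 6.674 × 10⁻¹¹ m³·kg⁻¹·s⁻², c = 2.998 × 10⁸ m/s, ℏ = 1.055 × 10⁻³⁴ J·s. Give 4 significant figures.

From ℏ = c = G = 1 the density scale is ρ_P = c⁵/(ℏG²).
  = 2.422 × 10⁴² / 4.699 × 10⁻⁵⁵
  = 5.154 × 10⁹⁶ kg/m³

5.154 × 10⁹⁶ kg/m³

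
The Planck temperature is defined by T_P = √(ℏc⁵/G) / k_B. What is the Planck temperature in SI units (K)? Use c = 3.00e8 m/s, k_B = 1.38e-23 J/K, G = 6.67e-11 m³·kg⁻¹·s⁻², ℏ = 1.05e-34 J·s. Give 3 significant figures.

1.42e32 K

T_P = √(ℏc⁵/G) / k_B
  = √(3.83e18) × 7.25e22
  = 1.42e32 K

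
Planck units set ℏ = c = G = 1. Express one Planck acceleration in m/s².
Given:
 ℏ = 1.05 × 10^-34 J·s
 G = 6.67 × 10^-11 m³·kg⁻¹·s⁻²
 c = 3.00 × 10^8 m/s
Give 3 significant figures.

Dimensional analysis gives a_P = √(c⁷/(ℏG)).
  = √(3.12 × 10^103)
  = 5.59 × 10^51 m/s²

5.59 × 10^51 m/s²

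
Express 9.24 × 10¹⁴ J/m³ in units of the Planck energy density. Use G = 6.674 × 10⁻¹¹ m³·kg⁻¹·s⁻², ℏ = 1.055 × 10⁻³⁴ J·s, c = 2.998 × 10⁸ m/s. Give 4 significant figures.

Planck energy density: u_P = c⁷/(ℏG²) = 4.632 × 10¹¹³ J/m³.
9.24 × 10¹⁴ / 4.632 × 10¹¹³ = 1.995 × 10⁻⁹⁹

1.995 × 10⁻⁹⁹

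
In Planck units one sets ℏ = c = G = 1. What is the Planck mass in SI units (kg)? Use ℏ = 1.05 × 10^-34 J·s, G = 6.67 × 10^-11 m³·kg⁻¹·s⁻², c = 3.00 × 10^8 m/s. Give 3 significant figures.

m_P = √(ℏc/G)
  = √(4.72 × 10^-16)
  = 2.17 × 10^-8 kg

2.17 × 10^-8 kg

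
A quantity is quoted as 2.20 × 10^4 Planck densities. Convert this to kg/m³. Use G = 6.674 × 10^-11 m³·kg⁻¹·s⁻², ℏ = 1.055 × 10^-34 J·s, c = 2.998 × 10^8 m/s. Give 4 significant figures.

One Planck density: ρ_P = c⁵/(ℏG²) = 5.154 × 10^96 kg/m³.
2.20 × 10^4 × 5.154 × 10^96 kg/m³ = 1.134 × 10^101 kg/m³

1.134 × 10^101 kg/m³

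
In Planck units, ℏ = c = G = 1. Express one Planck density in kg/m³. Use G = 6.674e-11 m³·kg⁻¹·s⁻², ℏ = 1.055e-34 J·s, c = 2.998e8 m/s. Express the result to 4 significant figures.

The unique combination of the constants set to 1 with dimensions of density is ρ_P = c⁵/(ℏG²).
  = 2.422e42 / 4.699e-55
  = 5.154e96 kg/m³

5.154e96 kg/m³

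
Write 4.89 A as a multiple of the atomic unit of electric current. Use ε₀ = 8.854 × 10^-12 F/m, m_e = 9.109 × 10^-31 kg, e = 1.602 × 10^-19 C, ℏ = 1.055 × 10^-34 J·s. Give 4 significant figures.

atomic unit of electric current: I_au = e E_h/ℏ = m_e e⁵/((4πε₀)²ℏ³) = 6.612 × 10^-3 A.
4.89 / 6.612 × 10^-3 = 739.6

739.6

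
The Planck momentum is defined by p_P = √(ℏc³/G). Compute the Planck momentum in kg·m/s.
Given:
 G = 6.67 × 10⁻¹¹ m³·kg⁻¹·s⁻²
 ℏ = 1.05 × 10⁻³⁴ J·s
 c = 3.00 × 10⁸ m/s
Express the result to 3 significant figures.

6.52 kg·m/s

p_P = √(ℏc³/G)
  = √(42.5)
  = 6.52 kg·m/s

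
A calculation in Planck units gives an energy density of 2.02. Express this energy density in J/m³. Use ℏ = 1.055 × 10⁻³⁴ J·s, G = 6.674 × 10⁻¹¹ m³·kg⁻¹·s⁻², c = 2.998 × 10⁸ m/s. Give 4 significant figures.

9.357 × 10¹¹³ J/m³

One Planck energy density: u_P = c⁷/(ℏG²) = 4.632 × 10¹¹³ J/m³.
2.02 × 4.632 × 10¹¹³ J/m³ = 9.357 × 10¹¹³ J/m³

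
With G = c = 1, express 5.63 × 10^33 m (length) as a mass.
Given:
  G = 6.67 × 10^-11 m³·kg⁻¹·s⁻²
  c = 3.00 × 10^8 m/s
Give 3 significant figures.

7.60 × 10^60 kg

Length → mass via c²/G.
5.63 × 10^33 m × (c²/G) = 7.60 × 10^60 kg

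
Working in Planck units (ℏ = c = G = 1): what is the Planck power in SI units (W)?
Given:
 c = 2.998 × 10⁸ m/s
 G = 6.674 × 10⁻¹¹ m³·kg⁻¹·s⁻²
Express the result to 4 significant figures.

From ℏ = c = G = 1 the power scale is P_P = c⁵/G.
  = 2.422 × 10⁴² / 6.674 × 10⁻¹¹
  = 3.629 × 10⁵² W

3.629 × 10⁵² W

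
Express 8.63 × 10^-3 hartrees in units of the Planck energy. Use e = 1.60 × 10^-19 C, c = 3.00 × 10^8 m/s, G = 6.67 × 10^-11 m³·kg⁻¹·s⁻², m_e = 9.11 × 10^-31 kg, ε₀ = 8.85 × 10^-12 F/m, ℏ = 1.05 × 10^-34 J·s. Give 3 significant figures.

1.93 × 10^-29

hartree: E_h = m_e e⁴/(4πε₀ℏ)² = 4.38 × 10^-18 J
Planck energy: E_P = √(ℏc⁵/G) = 1.96 × 10^9 J
8.63 × 10^-3 × 4.38 × 10^-18 / 1.96 × 10^9 = 1.93 × 10^-29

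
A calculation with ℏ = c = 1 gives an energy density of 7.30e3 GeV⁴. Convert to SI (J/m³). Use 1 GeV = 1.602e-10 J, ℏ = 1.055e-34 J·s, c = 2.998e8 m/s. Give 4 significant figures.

[E]/[L]³ = [E]⁴/(ℏc)³; restore (ℏc)⁻³.
1 GeV⁴ → 1/(ℏc)³ × (1 GeV in J)⁴ = 2.082e37 J/m³.
Result: 7.30e3 × 2.082e37 = 1.520e41 J/m³.

1.520e41 J/m³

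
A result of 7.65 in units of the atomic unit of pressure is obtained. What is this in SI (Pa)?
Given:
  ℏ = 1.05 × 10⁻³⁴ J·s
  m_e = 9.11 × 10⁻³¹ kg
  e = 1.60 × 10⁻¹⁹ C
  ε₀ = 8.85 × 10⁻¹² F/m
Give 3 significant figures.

One atomic unit of pressure: P_au = E_h/a₀³ = m_e⁴e¹⁰/((4πε₀)⁵ℏ⁸) = 3.01 × 10¹³ Pa.
7.65 × 3.01 × 10¹³ Pa = 2.30 × 10¹⁴ Pa

2.30 × 10¹⁴ Pa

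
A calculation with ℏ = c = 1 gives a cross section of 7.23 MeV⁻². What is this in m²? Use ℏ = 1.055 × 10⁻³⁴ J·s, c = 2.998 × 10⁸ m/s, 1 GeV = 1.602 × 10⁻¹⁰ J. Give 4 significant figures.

Area is [L]² = [E]⁻²·(ℏc)²; restore (ℏc)².
1 GeV⁻² → (ℏc)² × (1 GeV in J)⁻² = 3.898 × 10⁻³² m².
Convert the energy scale: 7.23 MeV⁻² = 7.23 × 10⁶ GeV⁻².
Result: 7.23 × 10⁶ × 3.898 × 10⁻³² = 2.818 × 10⁻²⁵ m².

2.818 × 10⁻²⁵ m²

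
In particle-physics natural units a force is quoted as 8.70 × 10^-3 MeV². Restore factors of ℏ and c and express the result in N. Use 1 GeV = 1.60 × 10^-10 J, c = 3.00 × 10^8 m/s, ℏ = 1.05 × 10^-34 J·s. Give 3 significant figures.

Force is [E]/[L] = [E]²/(ℏc); restore (ℏc)⁻¹.
1 GeV² → 1/(ℏc) × (1 GeV in J)² = 8.13 × 10^5 N.
Convert the energy scale: 8.70 × 10^-3 MeV² = 8.70 × 10^-9 GeV².
Result: 8.70 × 10^-9 × 8.13 × 10^5 = 7.07 × 10^-3 N.

7.07 × 10^-3 N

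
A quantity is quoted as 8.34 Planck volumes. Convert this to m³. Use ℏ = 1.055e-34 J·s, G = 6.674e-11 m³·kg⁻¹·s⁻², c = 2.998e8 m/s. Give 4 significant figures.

One Planck volume: V_P = (ℏG/c³)^(3/2) = 4.224e-105 m³.
8.34 × 4.224e-105 m³ = 3.523e-104 m³

3.523e-104 m³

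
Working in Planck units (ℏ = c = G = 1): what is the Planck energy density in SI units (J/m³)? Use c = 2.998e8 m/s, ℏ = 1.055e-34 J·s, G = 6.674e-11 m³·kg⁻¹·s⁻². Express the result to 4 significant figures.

4.632e113 J/m³

Dimensional analysis gives u_P = c⁷/(ℏG²).
  = 2.177e59 / 4.699e-55
  = 4.632e113 J/m³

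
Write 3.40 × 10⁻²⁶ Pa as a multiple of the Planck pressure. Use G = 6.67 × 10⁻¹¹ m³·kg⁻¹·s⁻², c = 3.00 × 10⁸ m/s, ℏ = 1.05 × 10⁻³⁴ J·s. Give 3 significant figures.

Planck pressure: p_P = c⁷/(ℏG²) = 4.68 × 10¹¹³ Pa.
3.40 × 10⁻²⁶ / 4.68 × 10¹¹³ = 7.26 × 10⁻¹⁴⁰

7.26 × 10⁻¹⁴⁰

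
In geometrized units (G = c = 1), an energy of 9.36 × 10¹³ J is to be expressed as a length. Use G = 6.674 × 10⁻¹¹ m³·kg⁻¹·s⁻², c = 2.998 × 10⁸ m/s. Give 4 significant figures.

7.733 × 10⁻³¹ m

Energy → length via G/c⁴.
9.36 × 10¹³ J × (G/c⁴) = 7.733 × 10⁻³¹ m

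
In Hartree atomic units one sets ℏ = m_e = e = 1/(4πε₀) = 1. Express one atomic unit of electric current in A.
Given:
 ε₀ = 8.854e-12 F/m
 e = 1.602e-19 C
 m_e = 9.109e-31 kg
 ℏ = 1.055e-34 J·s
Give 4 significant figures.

6.612e-3 A

I_au = e E_h/ℏ = m_e e⁵/((4πε₀)²ℏ³)
E_h = 4.354e-18 J
e·E_h/ℏ = 6.612e-3 A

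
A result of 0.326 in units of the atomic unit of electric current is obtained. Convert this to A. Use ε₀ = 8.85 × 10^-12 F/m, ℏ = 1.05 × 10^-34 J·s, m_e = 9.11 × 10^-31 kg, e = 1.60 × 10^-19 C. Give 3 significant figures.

One atomic unit of electric current: I_au = e E_h/ℏ = m_e e⁵/((4πε₀)²ℏ³) = 6.67 × 10^-3 A.
0.326 × 6.67 × 10^-3 A = 2.18 × 10^-3 A

2.18 × 10^-3 A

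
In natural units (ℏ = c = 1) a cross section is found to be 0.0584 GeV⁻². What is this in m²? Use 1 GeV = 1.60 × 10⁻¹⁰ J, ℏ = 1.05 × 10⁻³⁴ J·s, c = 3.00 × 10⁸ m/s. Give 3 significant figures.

2.26 × 10⁻³³ m²

Area is [L]² = [E]⁻²·(ℏc)²; restore (ℏc)².
1 GeV⁻² → (ℏc)² × (1 GeV in J)⁻² = 3.88 × 10⁻³² m².
Result: 0.0584 × 3.88 × 10⁻³² = 2.26 × 10⁻³³ m².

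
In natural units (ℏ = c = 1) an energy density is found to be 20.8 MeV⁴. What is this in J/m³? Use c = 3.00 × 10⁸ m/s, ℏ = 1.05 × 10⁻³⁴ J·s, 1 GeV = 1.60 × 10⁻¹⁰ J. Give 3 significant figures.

4.36 × 10²⁶ J/m³

[E]/[L]³ = [E]⁴/(ℏc)³; restore (ℏc)⁻³.
1 GeV⁴ → 1/(ℏc)³ × (1 GeV in J)⁴ = 2.10 × 10³⁷ J/m³.
Convert the energy scale: 20.8 MeV⁴ = 2.08 × 10⁻¹¹ GeV⁴.
Result: 2.08 × 10⁻¹¹ × 2.10 × 10³⁷ = 4.36 × 10²⁶ J/m³.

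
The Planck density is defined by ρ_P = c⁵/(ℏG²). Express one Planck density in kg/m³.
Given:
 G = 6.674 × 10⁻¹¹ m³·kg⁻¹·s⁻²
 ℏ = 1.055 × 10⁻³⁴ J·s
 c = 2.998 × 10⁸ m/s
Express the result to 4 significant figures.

ρ_P = c⁵/(ℏG²)
  = 2.422 × 10⁴² / 4.699 × 10⁻⁵⁵
  = 5.154 × 10⁹⁶ kg/m³

5.154 × 10⁹⁶ kg/m³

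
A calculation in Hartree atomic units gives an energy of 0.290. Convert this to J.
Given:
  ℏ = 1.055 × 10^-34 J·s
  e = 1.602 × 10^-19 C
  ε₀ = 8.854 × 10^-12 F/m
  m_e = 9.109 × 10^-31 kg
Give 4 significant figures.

1.263 × 10^-18 J

One hartree: E_h = m_e e⁴/(4πε₀ℏ)² = 4.354 × 10^-18 J.
0.290 × 4.354 × 10^-18 J = 1.263 × 10^-18 J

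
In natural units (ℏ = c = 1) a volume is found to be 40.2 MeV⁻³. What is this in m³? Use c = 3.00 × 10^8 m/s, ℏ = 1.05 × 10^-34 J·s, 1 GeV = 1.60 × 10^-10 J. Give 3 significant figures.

3.07 × 10^-37 m³

Volume is [L]³ = [E]⁻³·(ℏc)³.
1 GeV⁻³ → (ℏc)³ × (1 GeV in J)⁻³ = 7.63 × 10^-48 m³.
Convert the energy scale: 40.2 MeV⁻³ = 4.02 × 10^10 GeV⁻³.
Result: 4.02 × 10^10 × 7.63 × 10^-48 = 3.07 × 10^-37 m³.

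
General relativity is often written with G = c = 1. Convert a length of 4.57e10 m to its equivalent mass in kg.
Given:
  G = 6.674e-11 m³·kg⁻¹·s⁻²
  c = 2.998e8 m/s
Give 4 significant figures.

6.155e37 kg

Length → mass via c²/G.
4.57e10 m × (c²/G) = 6.155e37 kg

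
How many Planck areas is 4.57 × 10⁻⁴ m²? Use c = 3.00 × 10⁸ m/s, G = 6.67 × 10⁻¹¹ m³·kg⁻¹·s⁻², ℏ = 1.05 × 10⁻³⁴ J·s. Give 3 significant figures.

Planck area: A_P = ℏG/c³ = 2.59 × 10⁻⁷⁰ m².
4.57 × 10⁻⁴ / 2.59 × 10⁻⁷⁰ = 1.76 × 10⁶⁶

1.76 × 10⁶⁶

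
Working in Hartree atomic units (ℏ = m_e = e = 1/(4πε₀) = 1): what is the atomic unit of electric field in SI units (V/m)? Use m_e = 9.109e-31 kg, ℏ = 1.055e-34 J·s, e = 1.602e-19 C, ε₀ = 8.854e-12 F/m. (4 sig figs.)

From ℏ = m_e = e = 1/(4πε₀) = 1 the electric field scale is E_au = E_h/(e a₀) = m_e²e⁵/((4πε₀)³ℏ⁴).
E_h = 4.354e-18 J
a₀ = 5.297e-11 m
E_h/(e·a₀) = 5.131e11 V/m

5.131e11 V/m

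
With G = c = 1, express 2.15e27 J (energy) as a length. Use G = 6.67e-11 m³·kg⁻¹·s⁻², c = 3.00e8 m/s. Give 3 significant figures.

Energy → length via G/c⁴.
2.15e27 J × (G/c⁴) = 1.77e-17 m

1.77e-17 m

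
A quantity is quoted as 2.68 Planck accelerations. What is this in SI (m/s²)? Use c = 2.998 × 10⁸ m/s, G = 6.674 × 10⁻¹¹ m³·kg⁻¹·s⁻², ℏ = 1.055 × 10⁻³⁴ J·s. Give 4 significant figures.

1.490 × 10⁵² m/s²

One Planck acceleration: a_P = √(c⁷/(ℏG)) = 5.560 × 10⁵¹ m/s².
2.68 × 5.560 × 10⁵¹ m/s² = 1.490 × 10⁵² m/s²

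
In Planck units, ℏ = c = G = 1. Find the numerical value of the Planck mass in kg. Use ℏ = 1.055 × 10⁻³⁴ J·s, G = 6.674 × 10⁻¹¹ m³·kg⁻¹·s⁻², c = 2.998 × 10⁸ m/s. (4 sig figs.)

2.177 × 10⁻⁸ kg

From ℏ = c = G = 1 the mass scale is m_P = √(ℏc/G).
  = √(4.739 × 10⁻¹⁶)
  = 2.177 × 10⁻⁸ kg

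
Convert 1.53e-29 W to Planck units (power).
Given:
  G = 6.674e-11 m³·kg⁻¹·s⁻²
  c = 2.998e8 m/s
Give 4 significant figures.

Planck power: P_P = c⁵/G = 3.629e52 W.
1.53e-29 / 3.629e52 = 4.216e-82

4.216e-82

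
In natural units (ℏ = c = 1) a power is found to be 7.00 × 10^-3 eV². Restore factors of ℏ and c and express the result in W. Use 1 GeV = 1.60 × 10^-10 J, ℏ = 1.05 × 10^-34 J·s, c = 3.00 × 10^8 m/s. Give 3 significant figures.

Power is [E]/[T] = [E]²/ℏ.
1 GeV² → 1/ℏ × (1 GeV in J)² = 2.44 × 10^14 W.
Convert the energy scale: 7.00 × 10^-3 eV² = 7.00 × 10^-21 GeV².
Result: 7.00 × 10^-21 × 2.44 × 10^14 = 1.71 × 10^-6 W.

1.71 × 10^-6 W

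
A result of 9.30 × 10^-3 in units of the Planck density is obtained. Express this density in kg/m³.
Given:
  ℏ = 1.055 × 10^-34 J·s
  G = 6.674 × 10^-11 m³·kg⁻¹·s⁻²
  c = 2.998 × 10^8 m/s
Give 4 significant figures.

4.793 × 10^94 kg/m³

One Planck density: ρ_P = c⁵/(ℏG²) = 5.154 × 10^96 kg/m³.
9.30 × 10^-3 × 5.154 × 10^96 kg/m³ = 4.793 × 10^94 kg/m³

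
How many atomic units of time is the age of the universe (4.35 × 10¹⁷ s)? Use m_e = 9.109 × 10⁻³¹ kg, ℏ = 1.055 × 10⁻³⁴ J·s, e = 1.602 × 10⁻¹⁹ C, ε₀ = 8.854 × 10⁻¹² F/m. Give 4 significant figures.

1.795 × 10³⁴

atomic unit of time: τ_au = (4πε₀)²ℏ³/(m_e e⁴) = 2.423 × 10⁻¹⁷ s.
4.35 × 10¹⁷ / 2.423 × 10⁻¹⁷ = 1.795 × 10³⁴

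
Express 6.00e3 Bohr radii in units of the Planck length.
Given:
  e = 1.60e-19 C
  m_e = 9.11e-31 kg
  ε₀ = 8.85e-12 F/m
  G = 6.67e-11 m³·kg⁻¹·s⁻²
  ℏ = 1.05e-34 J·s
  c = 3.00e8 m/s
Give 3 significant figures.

Bohr radius: a₀ = 4πε₀ℏ²/(m_e e²) = 5.26e-11 m
Planck length: ℓ_P = √(ℏG/c³) = 1.61e-35 m
6.00e3 × 5.26e-11 / 1.61e-35 = 1.96e28

1.96e28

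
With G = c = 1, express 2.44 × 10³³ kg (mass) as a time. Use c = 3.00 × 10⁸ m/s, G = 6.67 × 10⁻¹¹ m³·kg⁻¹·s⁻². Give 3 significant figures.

Mass → time via G/c³.
2.44 × 10³³ kg × (G/c³) = 6.03 × 10⁻³ s

6.03 × 10⁻³ s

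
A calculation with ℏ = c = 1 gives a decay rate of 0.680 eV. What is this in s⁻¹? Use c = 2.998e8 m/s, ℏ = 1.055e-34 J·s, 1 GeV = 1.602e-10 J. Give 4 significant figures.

1.033e15 s⁻¹

A rate is [E]/ℏ; divide by ℏ.
1 GeV → 1/ℏ × (1 GeV in J) = 1.518e24 s⁻¹.
Convert the energy scale: 0.680 eV = 6.80e-10 GeV.
Result: 6.80e-10 × 1.518e24 = 1.033e15 s⁻¹.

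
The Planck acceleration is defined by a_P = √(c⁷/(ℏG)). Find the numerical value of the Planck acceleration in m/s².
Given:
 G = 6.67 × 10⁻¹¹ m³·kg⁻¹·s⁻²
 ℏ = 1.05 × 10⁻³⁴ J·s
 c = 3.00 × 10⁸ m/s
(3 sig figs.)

a_P = √(c⁷/(ℏG))
  = √(3.12 × 10¹⁰³)
  = 5.59 × 10⁵¹ m/s²

5.59 × 10⁵¹ m/s²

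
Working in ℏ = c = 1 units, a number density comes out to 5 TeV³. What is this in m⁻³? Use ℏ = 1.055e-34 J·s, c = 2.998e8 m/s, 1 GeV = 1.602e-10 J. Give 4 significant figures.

6.497e56 m⁻³

Number density is [L]⁻³ = [E]³/(ℏc)³.
1 GeV³ → 1/(ℏc)³ × (1 GeV in J)³ = 1.299e47 m⁻³.
Convert the energy scale: 5 TeV³ = 5.00e9 GeV³.
Result: 5.00e9 × 1.299e47 = 6.497e56 m⁻³.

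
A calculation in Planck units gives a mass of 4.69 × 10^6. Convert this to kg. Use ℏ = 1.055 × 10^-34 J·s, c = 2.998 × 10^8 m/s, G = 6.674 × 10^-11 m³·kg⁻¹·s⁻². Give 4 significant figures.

One Planck mass: m_P = √(ℏc/G) = 2.177 × 10^-8 kg.
4.69 × 10^6 × 2.177 × 10^-8 kg = 0.1021 kg

0.1021 kg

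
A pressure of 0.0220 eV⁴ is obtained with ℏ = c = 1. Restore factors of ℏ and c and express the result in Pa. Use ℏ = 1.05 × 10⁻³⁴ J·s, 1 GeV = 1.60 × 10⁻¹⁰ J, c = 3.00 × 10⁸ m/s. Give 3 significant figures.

Pressure is [E]/[L]³ = [E]⁴/(ℏc)³.
1 GeV⁴ → 1/(ℏc)³ × (1 GeV in J)⁴ = 2.10 × 10³⁷ Pa.
Convert the energy scale: 0.0220 eV⁴ = 2.20 × 10⁻³⁸ GeV⁴.
Result: 2.20 × 10⁻³⁸ × 2.10 × 10³⁷ = 0.461 Pa.

0.461 Pa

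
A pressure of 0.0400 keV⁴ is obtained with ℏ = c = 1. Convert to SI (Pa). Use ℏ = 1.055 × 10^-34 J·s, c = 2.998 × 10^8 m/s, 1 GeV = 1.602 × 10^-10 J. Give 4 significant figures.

Pressure is [E]/[L]³ = [E]⁴/(ℏc)³.
1 GeV⁴ → 1/(ℏc)³ × (1 GeV in J)⁴ = 2.082 × 10^37 Pa.
Convert the energy scale: 0.0400 keV⁴ = 4.00 × 10^-26 GeV⁴.
Result: 4.00 × 10^-26 × 2.082 × 10^37 = 8.326 × 10^11 Pa.

8.326 × 10^11 Pa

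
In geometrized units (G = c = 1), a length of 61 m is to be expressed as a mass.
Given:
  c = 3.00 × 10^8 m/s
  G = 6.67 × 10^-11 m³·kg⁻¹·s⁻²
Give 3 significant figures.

8.23 × 10^28 kg

Length → mass via c²/G.
61 m × (c²/G) = 8.23 × 10^28 kg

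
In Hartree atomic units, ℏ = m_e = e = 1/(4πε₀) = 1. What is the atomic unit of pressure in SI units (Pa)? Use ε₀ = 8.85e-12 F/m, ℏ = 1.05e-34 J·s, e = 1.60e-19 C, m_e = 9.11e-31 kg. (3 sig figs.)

Dimensional analysis gives P_au = E_h/a₀³ = m_e⁴e¹⁰/((4πε₀)⁵ℏ⁸).
E_h = 4.38e-18 J
a₀ = 5.26e-11 m
E_h/a₀³ = 3.01e13 Pa

3.01e13 Pa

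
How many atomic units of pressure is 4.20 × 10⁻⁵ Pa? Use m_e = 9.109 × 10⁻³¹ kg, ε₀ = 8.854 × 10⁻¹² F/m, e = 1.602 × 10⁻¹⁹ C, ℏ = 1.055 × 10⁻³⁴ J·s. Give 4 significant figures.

1.434 × 10⁻¹⁸

atomic unit of pressure: P_au = E_h/a₀³ = m_e⁴e¹⁰/((4πε₀)⁵ℏ⁸) = 2.929 × 10¹³ Pa.
4.20 × 10⁻⁵ / 2.929 × 10¹³ = 1.434 × 10⁻¹⁸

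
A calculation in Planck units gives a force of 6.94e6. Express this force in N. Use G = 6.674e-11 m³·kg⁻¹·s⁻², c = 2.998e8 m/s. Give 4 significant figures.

One Planck force: F_P = c⁴/G = 1.210e44 N.
6.94e6 × 1.210e44 N = 8.400e50 N

8.400e50 N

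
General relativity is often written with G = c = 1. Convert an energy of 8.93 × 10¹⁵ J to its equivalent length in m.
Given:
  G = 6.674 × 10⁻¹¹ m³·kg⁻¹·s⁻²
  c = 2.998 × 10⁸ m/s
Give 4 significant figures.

7.378 × 10⁻²⁹ m

Energy → length via G/c⁴.
8.93 × 10¹⁵ J × (G/c⁴) = 7.378 × 10⁻²⁹ m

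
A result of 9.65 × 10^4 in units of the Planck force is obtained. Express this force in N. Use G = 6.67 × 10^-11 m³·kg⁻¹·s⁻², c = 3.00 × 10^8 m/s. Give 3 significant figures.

One Planck force: F_P = c⁴/G = 1.21 × 10^44 N.
9.65 × 10^4 × 1.21 × 10^44 N = 1.17 × 10^49 N

1.17 × 10^49 N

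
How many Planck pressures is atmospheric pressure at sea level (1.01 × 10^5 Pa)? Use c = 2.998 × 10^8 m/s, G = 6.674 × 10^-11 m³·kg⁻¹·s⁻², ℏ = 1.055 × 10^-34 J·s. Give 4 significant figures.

2.180 × 10^-109

Planck pressure: p_P = c⁷/(ℏG²) = 4.632 × 10^113 Pa.
1.01 × 10^5 / 4.632 × 10^113 = 2.180 × 10^-109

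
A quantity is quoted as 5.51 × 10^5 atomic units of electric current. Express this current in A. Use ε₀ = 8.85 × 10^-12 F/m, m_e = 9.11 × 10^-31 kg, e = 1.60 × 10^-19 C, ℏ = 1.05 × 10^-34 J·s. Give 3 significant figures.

3.68 × 10^3 A

One atomic unit of electric current: I_au = e E_h/ℏ = m_e e⁵/((4πε₀)²ℏ³) = 6.67 × 10^-3 A.
5.51 × 10^5 × 6.67 × 10^-3 A = 3.68 × 10^3 A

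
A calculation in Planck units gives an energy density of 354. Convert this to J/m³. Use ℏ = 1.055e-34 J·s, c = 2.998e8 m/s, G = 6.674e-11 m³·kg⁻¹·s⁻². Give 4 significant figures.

One Planck energy density: u_P = c⁷/(ℏG²) = 4.632e113 J/m³.
354 × 4.632e113 J/m³ = 1.640e116 J/m³

1.640e116 J/m³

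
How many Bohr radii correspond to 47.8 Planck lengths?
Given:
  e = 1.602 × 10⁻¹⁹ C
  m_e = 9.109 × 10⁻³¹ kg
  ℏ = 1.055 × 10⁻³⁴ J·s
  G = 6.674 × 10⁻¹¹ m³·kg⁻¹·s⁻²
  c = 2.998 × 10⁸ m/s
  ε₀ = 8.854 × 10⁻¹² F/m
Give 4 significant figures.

Planck length: ℓ_P = √(ℏG/c³) = 1.616 × 10⁻³⁵ m
Bohr radius: a₀ = 4πε₀ℏ²/(m_e e²) = 5.297 × 10⁻¹¹ m
47.8 × 1.616 × 10⁻³⁵ / 5.297 × 10⁻¹¹ = 1.459 × 10⁻²³

1.459 × 10⁻²³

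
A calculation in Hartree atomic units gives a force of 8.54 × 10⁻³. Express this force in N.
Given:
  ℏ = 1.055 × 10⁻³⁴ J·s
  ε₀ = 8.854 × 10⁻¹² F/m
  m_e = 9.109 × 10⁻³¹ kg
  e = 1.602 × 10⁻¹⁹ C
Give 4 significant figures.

7.020 × 10⁻¹⁰ N

One atomic unit of force: F_au = E_h/a₀ = m_e²e⁶/((4πε₀)³ℏ⁴) = 8.220 × 10⁻⁸ N.
8.54 × 10⁻³ × 8.220 × 10⁻⁸ N = 7.020 × 10⁻¹⁰ N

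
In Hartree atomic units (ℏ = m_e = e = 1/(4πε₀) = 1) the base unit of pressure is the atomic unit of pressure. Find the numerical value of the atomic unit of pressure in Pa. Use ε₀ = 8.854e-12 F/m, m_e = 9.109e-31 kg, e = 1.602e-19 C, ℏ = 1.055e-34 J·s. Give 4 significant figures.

P_au = E_h/a₀³ = m_e⁴e¹⁰/((4πε₀)⁵ℏ⁸)
E_h = 4.354e-18 J
a₀ = 5.297e-11 m
E_h/a₀³ = 2.929e13 Pa

2.929e13 Pa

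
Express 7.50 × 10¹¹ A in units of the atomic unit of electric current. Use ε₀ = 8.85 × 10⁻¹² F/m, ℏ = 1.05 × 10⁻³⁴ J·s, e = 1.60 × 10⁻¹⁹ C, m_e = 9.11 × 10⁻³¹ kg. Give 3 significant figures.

1.12 × 10¹⁴

atomic unit of electric current: I_au = e E_h/ℏ = m_e e⁵/((4πε₀)²ℏ³) = 6.67 × 10⁻³ A.
7.50 × 10¹¹ / 6.67 × 10⁻³ = 1.12 × 10¹⁴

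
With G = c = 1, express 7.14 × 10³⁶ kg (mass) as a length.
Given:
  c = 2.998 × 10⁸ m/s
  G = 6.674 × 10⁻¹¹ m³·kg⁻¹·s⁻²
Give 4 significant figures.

5.302 × 10⁹ m

In G = c = 1 units mass has dimensions of length; the conversion factor is G/c².
7.14 × 10³⁶ kg × (G/c²) = 5.302 × 10⁹ m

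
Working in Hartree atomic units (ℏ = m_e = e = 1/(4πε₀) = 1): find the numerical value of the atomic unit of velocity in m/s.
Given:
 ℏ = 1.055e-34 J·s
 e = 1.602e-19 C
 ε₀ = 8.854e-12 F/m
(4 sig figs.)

2.186e6 m/s

Dimensional analysis gives v_au = e²/(4πε₀ℏ).
  = 2.566e-38 / 1.174e-44
  = 2.186e6 m/s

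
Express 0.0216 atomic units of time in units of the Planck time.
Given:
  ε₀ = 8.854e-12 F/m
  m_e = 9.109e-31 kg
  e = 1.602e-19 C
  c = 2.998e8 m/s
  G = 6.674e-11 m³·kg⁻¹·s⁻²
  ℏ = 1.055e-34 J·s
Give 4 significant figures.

atomic unit of time: τ_au = (4πε₀)²ℏ³/(m_e e⁴) = 2.423e-17 s
Planck time: t_P = √(ℏG/c⁵) = 5.392e-44 s
0.0216 × 2.423e-17 / 5.392e-44 = 9.706e24

9.706e24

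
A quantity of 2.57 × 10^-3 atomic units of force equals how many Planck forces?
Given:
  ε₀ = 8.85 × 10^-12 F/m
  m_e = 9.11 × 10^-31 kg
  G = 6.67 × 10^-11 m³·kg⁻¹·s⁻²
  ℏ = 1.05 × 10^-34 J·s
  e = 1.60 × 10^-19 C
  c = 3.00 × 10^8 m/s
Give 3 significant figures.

1.76 × 10^-54

atomic unit of force: F_au = E_h/a₀ = m_e²e⁶/((4πε₀)³ℏ⁴) = 8.33 × 10^-8 N
Planck force: F_P = c⁴/G = 1.21 × 10^44 N
2.57 × 10^-3 × 8.33 × 10^-8 / 1.21 × 10^44 = 1.76 × 10^-54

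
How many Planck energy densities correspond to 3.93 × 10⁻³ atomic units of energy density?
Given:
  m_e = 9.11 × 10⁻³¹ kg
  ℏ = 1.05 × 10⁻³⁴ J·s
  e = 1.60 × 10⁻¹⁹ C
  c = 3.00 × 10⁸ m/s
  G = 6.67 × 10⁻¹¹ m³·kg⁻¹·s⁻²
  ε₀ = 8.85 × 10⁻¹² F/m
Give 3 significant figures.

atomic unit of energy density: u_au = E_h/a₀³ = m_e⁴e¹⁰/((4πε₀)⁵ℏ⁸) = 3.01 × 10¹³ J/m³
Planck energy density: u_P = c⁷/(ℏG²) = 4.68 × 10¹¹³ J/m³
3.93 × 10⁻³ × 3.01 × 10¹³ / 4.68 × 10¹¹³ = 2.53 × 10⁻¹⁰³

2.53 × 10⁻¹⁰³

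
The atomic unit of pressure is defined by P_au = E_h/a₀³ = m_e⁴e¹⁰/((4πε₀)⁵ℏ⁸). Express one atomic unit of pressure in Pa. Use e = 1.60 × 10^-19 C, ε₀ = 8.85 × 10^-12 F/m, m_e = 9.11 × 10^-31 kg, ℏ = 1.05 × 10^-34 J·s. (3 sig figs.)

3.01 × 10^13 Pa

P_au = E_h/a₀³ = m_e⁴e¹⁰/((4πε₀)⁵ℏ⁸)
E_h = 4.38 × 10^-18 J
a₀ = 5.26 × 10^-11 m
E_h/a₀³ = 3.01 × 10^13 Pa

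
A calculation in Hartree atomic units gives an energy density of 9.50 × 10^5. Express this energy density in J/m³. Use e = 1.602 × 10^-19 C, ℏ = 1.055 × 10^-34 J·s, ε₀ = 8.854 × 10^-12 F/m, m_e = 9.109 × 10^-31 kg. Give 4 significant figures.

One atomic unit of energy density: u_au = E_h/a₀³ = m_e⁴e¹⁰/((4πε₀)⁵ℏ⁸) = 2.929 × 10^13 J/m³.
9.50 × 10^5 × 2.929 × 10^13 J/m³ = 2.783 × 10^19 J/m³

2.783 × 10^19 J/m³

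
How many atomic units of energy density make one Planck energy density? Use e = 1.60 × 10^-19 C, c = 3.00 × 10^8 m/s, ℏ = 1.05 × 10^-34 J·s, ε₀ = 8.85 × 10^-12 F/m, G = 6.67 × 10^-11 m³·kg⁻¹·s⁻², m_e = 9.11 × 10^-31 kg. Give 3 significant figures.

Planck energy density: u_P = c⁷/(ℏG²) = 4.68 × 10^113 J/m³
atomic unit of energy density: u_au = E_h/a₀³ = m_e⁴e¹⁰/((4πε₀)⁵ℏ⁸) = 3.01 × 10^13 J/m³
ratio = 4.68 × 10^113 / 3.01 × 10^13 = 1.55 × 10^100

1.55 × 10^100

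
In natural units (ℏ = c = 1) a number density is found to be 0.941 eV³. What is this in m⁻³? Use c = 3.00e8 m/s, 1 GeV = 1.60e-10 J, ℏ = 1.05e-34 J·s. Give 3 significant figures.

1.23e20 m⁻³

Number density is [L]⁻³ = [E]³/(ℏc)³.
1 GeV³ → 1/(ℏc)³ × (1 GeV in J)³ = 1.31e47 m⁻³.
Convert the energy scale: 0.941 eV³ = 9.41e-28 GeV³.
Result: 9.41e-28 × 1.31e47 = 1.23e20 m⁻³.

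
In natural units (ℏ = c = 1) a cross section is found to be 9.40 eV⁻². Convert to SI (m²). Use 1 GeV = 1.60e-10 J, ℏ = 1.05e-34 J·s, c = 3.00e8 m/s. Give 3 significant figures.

3.64e-13 m²

Area is [L]² = [E]⁻²·(ℏc)²; restore (ℏc)².
1 GeV⁻² → (ℏc)² × (1 GeV in J)⁻² = 3.88e-32 m².
Convert the energy scale: 9.40 eV⁻² = 9.40e18 GeV⁻².
Result: 9.40e18 × 3.88e-32 = 3.64e-13 m².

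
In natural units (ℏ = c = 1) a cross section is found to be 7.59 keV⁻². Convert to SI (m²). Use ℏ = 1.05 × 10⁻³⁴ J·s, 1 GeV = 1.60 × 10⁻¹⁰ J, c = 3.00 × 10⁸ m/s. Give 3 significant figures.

Area is [L]² = [E]⁻²·(ℏc)²; restore (ℏc)².
1 GeV⁻² → (ℏc)² × (1 GeV in J)⁻² = 3.88 × 10⁻³² m².
Convert the energy scale: 7.59 keV⁻² = 7.59 × 10¹² GeV⁻².
Result: 7.59 × 10¹² × 3.88 × 10⁻³² = 2.94 × 10⁻¹⁹ m².

2.94 × 10⁻¹⁹ m²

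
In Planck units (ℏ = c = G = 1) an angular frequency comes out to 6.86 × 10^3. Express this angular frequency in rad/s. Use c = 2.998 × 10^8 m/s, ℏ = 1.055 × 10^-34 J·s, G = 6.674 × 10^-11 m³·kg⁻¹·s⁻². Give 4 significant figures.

1.272 × 10^47 rad/s

One Planck angular frequency: ω_P = √(c⁵/(ℏG)) = 1.855 × 10^43 rad/s.
6.86 × 10^3 × 1.855 × 10^43 rad/s = 1.272 × 10^47 rad/s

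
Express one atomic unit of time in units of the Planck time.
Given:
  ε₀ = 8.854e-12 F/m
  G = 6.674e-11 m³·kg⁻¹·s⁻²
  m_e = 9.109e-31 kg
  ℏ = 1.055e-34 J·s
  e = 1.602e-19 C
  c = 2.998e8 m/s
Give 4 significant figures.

atomic unit of time: τ_au = (4πε₀)²ℏ³/(m_e e⁴) = 2.423e-17 s
Planck time: t_P = √(ℏG/c⁵) = 5.392e-44 s
ratio = 2.423e-17 / 5.392e-44 = 4.494e26

4.494e26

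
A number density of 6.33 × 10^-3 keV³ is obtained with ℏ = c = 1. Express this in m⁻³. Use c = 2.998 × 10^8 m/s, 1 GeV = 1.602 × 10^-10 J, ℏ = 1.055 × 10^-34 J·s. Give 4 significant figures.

Number density is [L]⁻³ = [E]³/(ℏc)³.
1 GeV³ → 1/(ℏc)³ × (1 GeV in J)³ = 1.299 × 10^47 m⁻³.
Convert the energy scale: 6.33 × 10^-3 keV³ = 6.33 × 10^-21 GeV³.
Result: 6.33 × 10^-21 × 1.299 × 10^47 = 8.225 × 10^26 m⁻³.

8.225 × 10^26 m⁻³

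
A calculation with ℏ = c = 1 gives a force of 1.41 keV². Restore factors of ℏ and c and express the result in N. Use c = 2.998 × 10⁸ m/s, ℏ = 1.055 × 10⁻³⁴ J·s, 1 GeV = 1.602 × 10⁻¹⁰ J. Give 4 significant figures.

Force is [E]/[L] = [E]²/(ℏc); restore (ℏc)⁻¹.
1 GeV² → 1/(ℏc) × (1 GeV in J)² = 8.114 × 10⁵ N.
Convert the energy scale: 1.41 keV² = 1.41 × 10⁻¹² GeV².
Result: 1.41 × 10⁻¹² × 8.114 × 10⁵ = 1.144 × 10⁻⁶ N.

1.144 × 10⁻⁶ N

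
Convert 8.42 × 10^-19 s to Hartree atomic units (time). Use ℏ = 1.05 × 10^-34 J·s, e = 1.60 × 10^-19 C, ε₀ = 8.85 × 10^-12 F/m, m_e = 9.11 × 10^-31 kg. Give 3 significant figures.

0.0351

atomic unit of time: τ_au = (4πε₀)²ℏ³/(m_e e⁴) = 2.40 × 10^-17 s.
8.42 × 10^-19 / 2.40 × 10^-17 = 0.0351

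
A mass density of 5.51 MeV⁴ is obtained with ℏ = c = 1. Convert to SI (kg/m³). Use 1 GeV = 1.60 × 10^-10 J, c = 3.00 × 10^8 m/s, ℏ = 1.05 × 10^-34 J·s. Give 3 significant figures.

1.28 × 10^9 kg/m³

Mass density is [E]/(c²[L]³) = [E]⁴/(ℏ³c⁵).
1 GeV⁴ → 1/(ℏ³c⁵) × (1 GeV in J)⁴ = 2.33 × 10^20 kg/m³.
Convert the energy scale: 5.51 MeV⁴ = 5.51 × 10^-12 GeV⁴.
Result: 5.51 × 10^-12 × 2.33 × 10^20 = 1.28 × 10^9 kg/m³.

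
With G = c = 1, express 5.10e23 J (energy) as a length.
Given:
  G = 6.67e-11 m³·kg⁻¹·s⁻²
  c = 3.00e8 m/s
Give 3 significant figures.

Energy → length via G/c⁴.
5.10e23 J × (G/c⁴) = 4.20e-21 m

4.20e-21 m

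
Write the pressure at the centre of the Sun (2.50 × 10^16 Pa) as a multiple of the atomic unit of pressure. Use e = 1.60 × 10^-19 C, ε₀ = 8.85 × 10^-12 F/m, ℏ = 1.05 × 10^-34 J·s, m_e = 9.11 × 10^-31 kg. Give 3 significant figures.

atomic unit of pressure: P_au = E_h/a₀³ = m_e⁴e¹⁰/((4πε₀)⁵ℏ⁸) = 3.01 × 10^13 Pa.
2.50 × 10^16 / 3.01 × 10^13 = 830

830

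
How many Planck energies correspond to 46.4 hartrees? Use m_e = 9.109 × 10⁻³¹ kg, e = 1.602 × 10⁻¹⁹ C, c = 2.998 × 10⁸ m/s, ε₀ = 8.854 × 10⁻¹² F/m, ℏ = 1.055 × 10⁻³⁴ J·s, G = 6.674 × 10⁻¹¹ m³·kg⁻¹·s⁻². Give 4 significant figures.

hartree: E_h = m_e e⁴/(4πε₀ℏ)² = 4.354 × 10⁻¹⁸ J
Planck energy: E_P = √(ℏc⁵/G) = 1.957 × 10⁹ J
46.4 × 4.354 × 10⁻¹⁸ / 1.957 × 10⁹ = 1.033 × 10⁻²⁵

1.033 × 10⁻²⁵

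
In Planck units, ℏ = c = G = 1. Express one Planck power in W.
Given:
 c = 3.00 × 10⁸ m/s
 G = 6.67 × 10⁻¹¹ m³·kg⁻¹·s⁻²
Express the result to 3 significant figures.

3.64 × 10⁵² W

From ℏ = c = G = 1 the power scale is P_P = c⁵/G.
  = 2.43 × 10⁴² / 6.67 × 10⁻¹¹
  = 3.64 × 10⁵² W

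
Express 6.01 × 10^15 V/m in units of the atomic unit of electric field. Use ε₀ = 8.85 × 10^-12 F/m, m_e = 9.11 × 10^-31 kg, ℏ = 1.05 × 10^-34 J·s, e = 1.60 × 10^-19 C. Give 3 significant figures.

1.15 × 10^4

atomic unit of electric field: E_au = E_h/(e a₀) = m_e²e⁵/((4πε₀)³ℏ⁴) = 5.20 × 10^11 V/m.
6.01 × 10^15 / 5.20 × 10^11 = 1.15 × 10^4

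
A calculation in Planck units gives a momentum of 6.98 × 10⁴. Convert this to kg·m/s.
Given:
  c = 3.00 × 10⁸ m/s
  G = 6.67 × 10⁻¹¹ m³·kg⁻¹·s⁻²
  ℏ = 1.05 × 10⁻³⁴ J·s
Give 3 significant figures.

One Planck momentum: p_P = √(ℏc³/G) = 6.52 kg·m/s.
6.98 × 10⁴ × 6.52 kg·m/s = 4.55 × 10⁵ kg·m/s

4.55 × 10⁵ kg·m/s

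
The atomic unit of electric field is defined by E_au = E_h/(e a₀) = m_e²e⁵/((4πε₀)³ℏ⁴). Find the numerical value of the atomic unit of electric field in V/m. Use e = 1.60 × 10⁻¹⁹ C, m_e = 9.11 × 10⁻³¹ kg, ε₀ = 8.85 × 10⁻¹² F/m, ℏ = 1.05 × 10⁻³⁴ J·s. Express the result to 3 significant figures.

5.20 × 10¹¹ V/m

E_au = E_h/(e a₀) = m_e²e⁵/((4πε₀)³ℏ⁴)
E_h = 4.38 × 10⁻¹⁸ J
a₀ = 5.26 × 10⁻¹¹ m
E_h/(e·a₀) = 5.20 × 10¹¹ V/m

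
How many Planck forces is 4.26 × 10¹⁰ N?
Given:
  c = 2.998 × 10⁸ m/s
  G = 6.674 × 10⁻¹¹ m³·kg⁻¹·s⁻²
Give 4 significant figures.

3.519 × 10⁻³⁴

Planck force: F_P = c⁴/G = 1.210 × 10⁴⁴ N.
4.26 × 10¹⁰ / 1.210 × 10⁴⁴ = 3.519 × 10⁻³⁴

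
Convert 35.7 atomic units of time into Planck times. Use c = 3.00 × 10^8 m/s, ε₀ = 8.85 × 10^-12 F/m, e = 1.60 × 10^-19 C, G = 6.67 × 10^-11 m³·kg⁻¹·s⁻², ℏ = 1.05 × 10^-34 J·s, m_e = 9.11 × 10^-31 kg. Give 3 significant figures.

1.59 × 10^28

atomic unit of time: τ_au = (4πε₀)²ℏ³/(m_e e⁴) = 2.40 × 10^-17 s
Planck time: t_P = √(ℏG/c⁵) = 5.37 × 10^-44 s
35.7 × 2.40 × 10^-17 / 5.37 × 10^-44 = 1.59 × 10^28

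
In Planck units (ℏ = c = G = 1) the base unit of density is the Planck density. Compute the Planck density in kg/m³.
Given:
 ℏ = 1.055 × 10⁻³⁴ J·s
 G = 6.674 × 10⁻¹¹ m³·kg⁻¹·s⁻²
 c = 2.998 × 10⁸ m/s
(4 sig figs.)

5.154 × 10⁹⁶ kg/m³

ρ_P = c⁵/(ℏG²)
  = 2.422 × 10⁴² / 4.699 × 10⁻⁵⁵
  = 5.154 × 10⁹⁶ kg/m³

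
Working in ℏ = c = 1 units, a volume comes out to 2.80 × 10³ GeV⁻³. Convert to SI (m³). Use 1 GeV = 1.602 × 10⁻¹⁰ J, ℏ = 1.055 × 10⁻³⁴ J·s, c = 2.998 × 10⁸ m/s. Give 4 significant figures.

Volume is [L]³ = [E]⁻³·(ℏc)³.
1 GeV⁻³ → (ℏc)³ × (1 GeV in J)⁻³ = 7.696 × 10⁻⁴⁸ m³.
Result: 2.80 × 10³ × 7.696 × 10⁻⁴⁸ = 2.155 × 10⁻⁴⁴ m³.

2.155 × 10⁻⁴⁴ m³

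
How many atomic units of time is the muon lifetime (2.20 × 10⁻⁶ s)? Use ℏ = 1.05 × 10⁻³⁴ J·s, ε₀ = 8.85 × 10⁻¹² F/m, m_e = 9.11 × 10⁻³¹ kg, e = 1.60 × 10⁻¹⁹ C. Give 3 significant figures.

9.17 × 10¹⁰

atomic unit of time: τ_au = (4πε₀)²ℏ³/(m_e e⁴) = 2.40 × 10⁻¹⁷ s.
2.20 × 10⁻⁶ / 2.40 × 10⁻¹⁷ = 9.17 × 10¹⁰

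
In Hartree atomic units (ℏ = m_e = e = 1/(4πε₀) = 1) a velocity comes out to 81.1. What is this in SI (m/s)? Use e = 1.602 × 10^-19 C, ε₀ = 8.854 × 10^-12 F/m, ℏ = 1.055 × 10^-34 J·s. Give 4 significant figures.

One atomic unit of velocity: v_au = e²/(4πε₀ℏ) = 2.186 × 10^6 m/s.
81.1 × 2.186 × 10^6 m/s = 1.773 × 10^8 m/s

1.773 × 10^8 m/s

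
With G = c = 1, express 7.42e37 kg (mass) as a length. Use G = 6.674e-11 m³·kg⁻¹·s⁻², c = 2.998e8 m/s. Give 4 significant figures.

5.510e10 m

In G = c = 1 units mass has dimensions of length; the conversion factor is G/c².
7.42e37 kg × (G/c²) = 5.510e10 m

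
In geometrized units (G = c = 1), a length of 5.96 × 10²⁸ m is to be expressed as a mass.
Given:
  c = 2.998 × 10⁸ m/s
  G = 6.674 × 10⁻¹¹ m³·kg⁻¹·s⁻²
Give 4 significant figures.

Length → mass via c²/G.
5.96 × 10²⁸ m × (c²/G) = 8.026 × 10⁵⁵ kg

8.026 × 10⁵⁵ kg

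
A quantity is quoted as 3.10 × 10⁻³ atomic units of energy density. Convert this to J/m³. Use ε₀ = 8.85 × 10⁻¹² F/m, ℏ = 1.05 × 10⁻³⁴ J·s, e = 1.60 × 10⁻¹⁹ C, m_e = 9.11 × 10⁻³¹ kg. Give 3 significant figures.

One atomic unit of energy density: u_au = E_h/a₀³ = m_e⁴e¹⁰/((4πε₀)⁵ℏ⁸) = 3.01 × 10¹³ J/m³.
3.10 × 10⁻³ × 3.01 × 10¹³ J/m³ = 9.34 × 10¹⁰ J/m³

9.34 × 10¹⁰ J/m³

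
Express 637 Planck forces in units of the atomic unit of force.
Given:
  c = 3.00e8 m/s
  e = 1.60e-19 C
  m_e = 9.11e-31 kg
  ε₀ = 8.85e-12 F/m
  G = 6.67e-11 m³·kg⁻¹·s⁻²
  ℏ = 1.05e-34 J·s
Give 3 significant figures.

9.29e53

Planck force: F_P = c⁴/G = 1.21e44 N
atomic unit of force: F_au = E_h/a₀ = m_e²e⁶/((4πε₀)³ℏ⁴) = 8.33e-8 N
637 × 1.21e44 / 8.33e-8 = 9.29e53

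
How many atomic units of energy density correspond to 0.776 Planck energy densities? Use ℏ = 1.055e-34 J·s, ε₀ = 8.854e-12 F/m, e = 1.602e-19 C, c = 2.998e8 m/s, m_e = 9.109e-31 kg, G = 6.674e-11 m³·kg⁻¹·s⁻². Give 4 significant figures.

1.227e100

Planck energy density: u_P = c⁷/(ℏG²) = 4.632e113 J/m³
atomic unit of energy density: u_au = E_h/a₀³ = m_e⁴e¹⁰/((4πε₀)⁵ℏ⁸) = 2.929e13 J/m³
0.776 × 4.632e113 / 2.929e13 = 1.227e100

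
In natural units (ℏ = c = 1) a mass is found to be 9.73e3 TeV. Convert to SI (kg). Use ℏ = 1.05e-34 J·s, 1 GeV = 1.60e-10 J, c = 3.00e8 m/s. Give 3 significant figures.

1.73e-20 kg

Mass is [E]/c²; divide by c².
1 GeV → 1/c² × (1 GeV in J) = 1.78e-27 kg.
Convert the energy scale: 9.73e3 TeV = 9.73e6 GeV.
Result: 9.73e6 × 1.78e-27 = 1.73e-20 kg.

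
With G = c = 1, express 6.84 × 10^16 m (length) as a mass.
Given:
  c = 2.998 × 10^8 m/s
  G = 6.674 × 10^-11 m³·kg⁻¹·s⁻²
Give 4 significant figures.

Length → mass via c²/G.
6.84 × 10^16 m × (c²/G) = 9.212 × 10^43 kg

9.212 × 10^43 kg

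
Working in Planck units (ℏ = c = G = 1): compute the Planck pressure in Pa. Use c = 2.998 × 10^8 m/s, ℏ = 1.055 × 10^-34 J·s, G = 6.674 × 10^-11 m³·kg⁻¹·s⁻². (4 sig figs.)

4.632 × 10^113 Pa

From ℏ = c = G = 1 the pressure scale is p_P = c⁷/(ℏG²).
  = 2.177 × 10^59 / 4.699 × 10^-55
  = 4.632 × 10^113 Pa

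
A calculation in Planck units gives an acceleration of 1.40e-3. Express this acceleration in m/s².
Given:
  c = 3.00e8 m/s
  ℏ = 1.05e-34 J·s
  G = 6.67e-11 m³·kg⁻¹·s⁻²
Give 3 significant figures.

7.82e48 m/s²

One Planck acceleration: a_P = √(c⁷/(ℏG)) = 5.59e51 m/s².
1.40e-3 × 5.59e51 m/s² = 7.82e48 m/s²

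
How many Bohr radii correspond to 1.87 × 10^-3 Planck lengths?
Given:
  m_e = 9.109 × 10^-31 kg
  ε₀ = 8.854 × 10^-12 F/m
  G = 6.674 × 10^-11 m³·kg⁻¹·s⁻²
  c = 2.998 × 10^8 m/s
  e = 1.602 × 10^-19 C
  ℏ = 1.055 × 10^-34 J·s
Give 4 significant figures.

5.706 × 10^-28

Planck length: ℓ_P = √(ℏG/c³) = 1.616 × 10^-35 m
Bohr radius: a₀ = 4πε₀ℏ²/(m_e e²) = 5.297 × 10^-11 m
1.87 × 10^-3 × 1.616 × 10^-35 / 5.297 × 10^-11 = 5.706 × 10^-28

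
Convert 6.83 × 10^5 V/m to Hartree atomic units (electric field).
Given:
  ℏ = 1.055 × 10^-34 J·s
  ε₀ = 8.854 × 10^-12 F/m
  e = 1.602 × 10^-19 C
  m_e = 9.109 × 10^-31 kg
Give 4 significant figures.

1.331 × 10^-6

atomic unit of electric field: E_au = E_h/(e a₀) = m_e²e⁵/((4πε₀)³ℏ⁴) = 5.131 × 10^11 V/m.
6.83 × 10^5 / 5.131 × 10^11 = 1.331 × 10^-6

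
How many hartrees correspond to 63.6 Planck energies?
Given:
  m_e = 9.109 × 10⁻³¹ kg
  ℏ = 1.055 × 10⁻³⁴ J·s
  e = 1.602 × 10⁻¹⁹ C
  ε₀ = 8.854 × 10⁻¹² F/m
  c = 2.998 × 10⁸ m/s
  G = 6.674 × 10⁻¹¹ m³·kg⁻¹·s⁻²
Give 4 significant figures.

2.858 × 10²⁸

Planck energy: E_P = √(ℏc⁵/G) = 1.957 × 10⁹ J
hartree: E_h = m_e e⁴/(4πε₀ℏ)² = 4.354 × 10⁻¹⁸ J
63.6 × 1.957 × 10⁹ / 4.354 × 10⁻¹⁸ = 2.858 × 10²⁸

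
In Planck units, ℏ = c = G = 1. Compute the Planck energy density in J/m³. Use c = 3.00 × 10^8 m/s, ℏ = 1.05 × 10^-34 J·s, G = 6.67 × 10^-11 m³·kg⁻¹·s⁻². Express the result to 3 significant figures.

4.68 × 10^113 J/m³

The unique combination of the constants set to 1 with dimensions of energy density is u_P = c⁷/(ℏG²).
  = 2.19 × 10^59 / 4.67 × 10^-55
  = 4.68 × 10^113 J/m³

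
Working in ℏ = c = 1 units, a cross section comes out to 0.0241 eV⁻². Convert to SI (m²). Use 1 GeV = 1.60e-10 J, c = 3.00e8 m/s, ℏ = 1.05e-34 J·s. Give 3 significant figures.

9.34e-16 m²

Area is [L]² = [E]⁻²·(ℏc)²; restore (ℏc)².
1 GeV⁻² → (ℏc)² × (1 GeV in J)⁻² = 3.88e-32 m².
Convert the energy scale: 0.0241 eV⁻² = 2.41e16 GeV⁻².
Result: 2.41e16 × 3.88e-32 = 9.34e-16 m².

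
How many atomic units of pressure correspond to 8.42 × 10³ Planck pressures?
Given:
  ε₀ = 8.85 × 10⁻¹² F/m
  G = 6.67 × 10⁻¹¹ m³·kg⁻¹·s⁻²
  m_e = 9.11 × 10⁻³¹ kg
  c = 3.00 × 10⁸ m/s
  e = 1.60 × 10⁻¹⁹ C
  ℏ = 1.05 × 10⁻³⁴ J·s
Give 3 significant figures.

1.31 × 10¹⁰⁴

Planck pressure: p_P = c⁷/(ℏG²) = 4.68 × 10¹¹³ Pa
atomic unit of pressure: P_au = E_h/a₀³ = m_e⁴e¹⁰/((4πε₀)⁵ℏ⁸) = 3.01 × 10¹³ Pa
8.42 × 10³ × 4.68 × 10¹¹³ / 3.01 × 10¹³ = 1.31 × 10¹⁰⁴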